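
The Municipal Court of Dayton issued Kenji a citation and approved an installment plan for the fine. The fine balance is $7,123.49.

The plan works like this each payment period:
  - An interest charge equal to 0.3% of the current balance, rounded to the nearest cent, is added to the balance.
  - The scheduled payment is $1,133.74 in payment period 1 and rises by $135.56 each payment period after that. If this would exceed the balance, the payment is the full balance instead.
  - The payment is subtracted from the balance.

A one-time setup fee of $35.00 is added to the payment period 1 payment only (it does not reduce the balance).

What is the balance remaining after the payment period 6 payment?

Payment period 1: opening $7,123.49; interest $21.37 → $7,144.86; payment $1,133.74 (+ $35.00 fee); balance $6,011.12
Payment period 2: opening $6,011.12; interest $18.03 → $6,029.15; payment $1,269.30; balance $4,759.85
Payment period 3: opening $4,759.85; interest $14.28 → $4,774.13; payment $1,404.86; balance $3,369.27
Payment period 4: opening $3,369.27; interest $10.11 → $3,379.38; payment $1,540.42; balance $1,838.96
Payment period 5: opening $1,838.96; interest $5.52 → $1,844.48; payment $1,675.98; balance $168.50
Payment period 6: opening $168.50; interest $0.51 → $169.01; payment $169.01; balance $0.00

$0.00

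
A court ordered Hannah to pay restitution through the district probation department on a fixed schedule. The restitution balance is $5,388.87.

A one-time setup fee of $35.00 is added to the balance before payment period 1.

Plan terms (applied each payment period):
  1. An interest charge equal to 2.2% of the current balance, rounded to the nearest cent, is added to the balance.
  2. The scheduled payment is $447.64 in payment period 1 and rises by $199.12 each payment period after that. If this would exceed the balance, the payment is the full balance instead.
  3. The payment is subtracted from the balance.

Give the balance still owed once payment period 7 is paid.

$0.00

Payment period 1: opening $5,423.87; interest $119.33 → $5,543.20; payment $447.64; balance $5,095.56
Payment period 2: opening $5,095.56; interest $112.10 → $5,207.66; payment $646.76; balance $4,560.90
Payment period 3: opening $4,560.90; interest $100.34 → $4,661.24; payment $845.88; balance $3,815.36
Payment period 4: opening $3,815.36; interest $83.94 → $3,899.30; payment $1,045.00; balance $2,854.30
Payment period 5: opening $2,854.30; interest $62.79 → $2,917.09; payment $1,244.12; balance $1,672.97
Payment period 6: opening $1,672.97; interest $36.81 → $1,709.78; payment $1,443.24; balance $266.54
Payment period 7: opening $266.54; interest $5.86 → $272.40; payment $272.40; balance $0.00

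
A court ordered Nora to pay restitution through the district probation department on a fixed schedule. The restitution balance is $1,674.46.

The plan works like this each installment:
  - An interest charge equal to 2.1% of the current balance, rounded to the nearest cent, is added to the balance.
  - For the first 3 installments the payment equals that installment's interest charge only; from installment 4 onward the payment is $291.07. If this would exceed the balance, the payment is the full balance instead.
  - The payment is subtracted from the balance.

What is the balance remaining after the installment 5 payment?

# | Opening | Interest | Payment | End bal
1 | $1,674.46 | $35.16 | $35.16 | $1,674.46
2 | $1,674.46 | $35.16 | $35.16 | $1,674.46
3 | $1,674.46 | $35.16 | $35.16 | $1,674.46
4 | $1,674.46 | $35.16 | $291.07 | $1,418.55
5 | $1,418.55 | $29.79 | $291.07 | $1,157.27

$1,157.27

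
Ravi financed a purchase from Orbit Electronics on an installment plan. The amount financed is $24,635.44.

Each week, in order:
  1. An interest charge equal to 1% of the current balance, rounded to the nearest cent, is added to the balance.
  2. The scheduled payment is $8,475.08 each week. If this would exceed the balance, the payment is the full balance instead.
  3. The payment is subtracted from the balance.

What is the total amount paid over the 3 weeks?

# | Opening | Interest | Payment | End bal
1 | $24,635.44 | $246.35 | $8,475.08 | $16,406.71
2 | $16,406.71 | $164.07 | $8,475.08 | $8,095.70
3 | $8,095.70 | $80.96 | $8,176.66 | $0.00
Total paid: $25,126.82

$25,126.82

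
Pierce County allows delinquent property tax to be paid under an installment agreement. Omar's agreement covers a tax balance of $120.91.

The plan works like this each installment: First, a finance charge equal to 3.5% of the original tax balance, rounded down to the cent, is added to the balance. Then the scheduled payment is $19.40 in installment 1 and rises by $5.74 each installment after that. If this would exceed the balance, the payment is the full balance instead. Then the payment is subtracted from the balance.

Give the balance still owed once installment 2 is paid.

Installment 1: opening $120.91; interest $4.23 → $125.14; payment $19.40; balance $105.74
Installment 2: opening $105.74; interest $4.23 → $109.97; payment $25.14; balance $84.83

$84.83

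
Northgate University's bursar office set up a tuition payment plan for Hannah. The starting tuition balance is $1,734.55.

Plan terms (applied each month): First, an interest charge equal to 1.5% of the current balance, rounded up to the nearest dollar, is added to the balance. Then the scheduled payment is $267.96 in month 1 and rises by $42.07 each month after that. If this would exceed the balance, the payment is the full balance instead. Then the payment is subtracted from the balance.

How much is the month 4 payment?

Month 1: $1,734.55 +$27.00 interest = $1,761.55; pay $267.96 → $1,493.59
Month 2: $1,493.59 +$23.00 interest = $1,516.59; pay $310.03 → $1,206.56
Month 3: $1,206.56 +$19.00 interest = $1,225.56; pay $352.10 → $873.46
Month 4: $873.46 +$14.00 interest = $887.46; pay $394.17 → $493.29

$394.17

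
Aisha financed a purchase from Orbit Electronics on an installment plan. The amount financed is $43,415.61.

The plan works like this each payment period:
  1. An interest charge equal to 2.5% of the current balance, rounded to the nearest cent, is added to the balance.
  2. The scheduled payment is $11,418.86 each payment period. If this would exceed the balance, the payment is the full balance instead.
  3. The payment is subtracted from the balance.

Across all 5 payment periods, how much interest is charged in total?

Payment period 1: opening $43,415.61; interest $1,085.39 → $44,501.00; payment $11,418.86; balance $33,082.14
Payment period 2: opening $33,082.14; interest $827.05 → $33,909.19; payment $11,418.86; balance $22,490.33
Payment period 3: opening $22,490.33; interest $562.26 → $23,052.59; payment $11,418.86; balance $11,633.73
Payment period 4: opening $11,633.73; interest $290.84 → $11,924.57; payment $11,418.86; balance $505.71
Payment period 5: opening $505.71; interest $12.64 → $518.35; payment $518.35; balance $0.00
Total interest: $1,085.39 + $827.05 + $562.26 + $290.84 + $12.64 = $2,778.18

$2,778.18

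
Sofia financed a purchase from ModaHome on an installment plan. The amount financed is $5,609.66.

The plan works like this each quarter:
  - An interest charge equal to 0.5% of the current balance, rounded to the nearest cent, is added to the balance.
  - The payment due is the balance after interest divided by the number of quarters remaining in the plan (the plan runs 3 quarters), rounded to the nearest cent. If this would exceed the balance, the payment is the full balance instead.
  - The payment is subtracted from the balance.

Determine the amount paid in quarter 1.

$1,879.24

Quarter 1: $5,609.66 +$28.05 interest = $5,637.71; pay $1,879.24 → $3,758.47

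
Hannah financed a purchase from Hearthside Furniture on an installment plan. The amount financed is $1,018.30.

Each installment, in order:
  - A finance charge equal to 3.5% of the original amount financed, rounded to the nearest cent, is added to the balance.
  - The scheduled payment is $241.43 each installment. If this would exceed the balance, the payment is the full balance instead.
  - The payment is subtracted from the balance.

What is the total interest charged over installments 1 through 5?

$178.20

Installment 1: opening $1,018.30; interest $35.64 → $1,053.94; payment $241.43; balance $812.51
Installment 2: opening $812.51; interest $35.64 → $848.15; payment $241.43; balance $606.72
Installment 3: opening $606.72; interest $35.64 → $642.36; payment $241.43; balance $400.93
Installment 4: opening $400.93; interest $35.64 → $436.57; payment $241.43; balance $195.14
Installment 5: opening $195.14; interest $35.64 → $230.78; payment $230.78; balance $0.00
Total interest: $35.64 + $35.64 + $35.64 + $35.64 + $35.64 = $178.20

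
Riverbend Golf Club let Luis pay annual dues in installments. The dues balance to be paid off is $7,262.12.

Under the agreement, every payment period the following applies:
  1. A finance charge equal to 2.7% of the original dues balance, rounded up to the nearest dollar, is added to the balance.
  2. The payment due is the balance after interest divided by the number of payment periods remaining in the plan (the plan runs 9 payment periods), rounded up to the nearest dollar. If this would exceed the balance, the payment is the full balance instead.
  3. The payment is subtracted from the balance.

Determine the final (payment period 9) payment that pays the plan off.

Payment period 1: opening $7,262.12; interest $197.00 → $7,459.12; payment $829.00; balance $6,630.12
Payment period 2: opening $6,630.12; interest $197.00 → $6,827.12; payment $854.00; balance $5,973.12
Payment period 3: opening $5,973.12; interest $197.00 → $6,170.12; payment $882.00; balance $5,288.12
Payment period 4: opening $5,288.12; interest $197.00 → $5,485.12; payment $915.00; balance $4,570.12
Payment period 5: opening $4,570.12; interest $197.00 → $4,767.12; payment $954.00; balance $3,813.12
Payment period 6: opening $3,813.12; interest $197.00 → $4,010.12; payment $1,003.00; balance $3,007.12
Payment period 7: opening $3,007.12; interest $197.00 → $3,204.12; payment $1,069.00; balance $2,135.12
Payment period 8: opening $2,135.12; interest $197.00 → $2,332.12; payment $1,167.00; balance $1,165.12
Payment period 9: opening $1,165.12; interest $197.00 → $1,362.12; payment $1,362.12; balance $0.00

$1,362.12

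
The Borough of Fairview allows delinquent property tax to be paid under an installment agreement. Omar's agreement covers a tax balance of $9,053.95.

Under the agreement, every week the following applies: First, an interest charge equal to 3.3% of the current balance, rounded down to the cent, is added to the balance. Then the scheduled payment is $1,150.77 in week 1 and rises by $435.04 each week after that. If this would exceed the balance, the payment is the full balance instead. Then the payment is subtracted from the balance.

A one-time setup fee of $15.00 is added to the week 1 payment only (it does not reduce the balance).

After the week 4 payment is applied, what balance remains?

Week 1: opening $9,053.95; interest $298.78 → $9,352.73; payment $1,150.77 (+ $15.00 fee); balance $8,201.96
Week 2: opening $8,201.96; interest $270.66 → $8,472.62; payment $1,585.81; balance $6,886.81
Week 3: opening $6,886.81; interest $227.26 → $7,114.07; payment $2,020.85; balance $5,093.22
Week 4: opening $5,093.22; interest $168.07 → $5,261.29; payment $2,455.89; balance $2,805.40

$2,805.40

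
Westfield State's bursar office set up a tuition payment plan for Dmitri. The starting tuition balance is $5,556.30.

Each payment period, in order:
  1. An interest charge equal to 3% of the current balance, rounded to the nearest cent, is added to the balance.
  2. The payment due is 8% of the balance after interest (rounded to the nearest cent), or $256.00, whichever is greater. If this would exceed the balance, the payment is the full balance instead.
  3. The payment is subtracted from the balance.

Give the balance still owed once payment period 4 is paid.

$4,480.08

Payment period 1: $5,556.30 +$166.69 interest = $5,722.99; pay $457.84 → $5,265.15
Payment period 2: $5,265.15 +$157.95 interest = $5,423.10; pay $433.85 → $4,989.25
Payment period 3: $4,989.25 +$149.68 interest = $5,138.93; pay $411.11 → $4,727.82
Payment period 4: $4,727.82 +$141.83 interest = $4,869.65; pay $389.57 → $4,480.08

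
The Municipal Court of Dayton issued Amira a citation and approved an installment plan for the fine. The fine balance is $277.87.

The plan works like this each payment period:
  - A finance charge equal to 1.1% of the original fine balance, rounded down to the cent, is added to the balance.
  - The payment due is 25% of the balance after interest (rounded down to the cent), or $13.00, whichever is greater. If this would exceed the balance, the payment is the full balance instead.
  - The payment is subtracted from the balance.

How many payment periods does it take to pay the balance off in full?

12

# | Opening | Interest | Payment | End bal
1 | $277.87 | $3.05 | $70.23 | $210.69
2 | $210.69 | $3.05 | $53.43 | $160.31
3 | $160.31 | $3.05 | $40.84 | $122.52
4 | $122.52 | $3.05 | $31.39 | $94.18
5 | $94.18 | $3.05 | $24.30 | $72.93
6 | $72.93 | $3.05 | $18.99 | $56.99
7 | $56.99 | $3.05 | $15.01 | $45.03
8 | $45.03 | $3.05 | $13.00 | $35.08
9 | $35.08 | $3.05 | $13.00 | $25.13
10 | $25.13 | $3.05 | $13.00 | $15.18
11 | $15.18 | $3.05 | $13.00 | $5.23
12 | $5.23 | $3.05 | $8.28 | $0.00
Balance reaches $0.00 in payment period 12.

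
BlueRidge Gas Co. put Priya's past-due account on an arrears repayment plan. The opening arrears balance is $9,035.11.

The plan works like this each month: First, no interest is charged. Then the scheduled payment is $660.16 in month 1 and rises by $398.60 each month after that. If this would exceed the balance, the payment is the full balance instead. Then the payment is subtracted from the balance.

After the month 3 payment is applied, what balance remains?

Month 1: opening $9,035.11; payment $660.16; balance $8,374.95
Month 2: opening $8,374.95; payment $1,058.76; balance $7,316.19
Month 3: opening $7,316.19; payment $1,457.36; balance $5,858.83

$5,858.83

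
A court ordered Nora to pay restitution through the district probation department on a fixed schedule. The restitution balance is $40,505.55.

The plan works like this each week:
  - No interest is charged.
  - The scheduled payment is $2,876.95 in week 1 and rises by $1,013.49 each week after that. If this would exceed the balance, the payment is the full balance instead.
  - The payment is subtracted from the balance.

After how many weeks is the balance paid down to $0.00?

7

Week 1: $40,505.55 − $2,876.95 → $37,628.60
Week 2: $37,628.60 − $3,890.44 → $33,738.16
Week 3: $33,738.16 − $4,903.93 → $28,834.23
Week 4: $28,834.23 − $5,917.42 → $22,916.81
Week 5: $22,916.81 − $6,930.91 → $15,985.90
Week 6: $15,985.90 − $7,944.40 → $8,041.50
Week 7: $8,041.50 − $8,041.50 → $0.00
Balance reaches $0.00 in week 7.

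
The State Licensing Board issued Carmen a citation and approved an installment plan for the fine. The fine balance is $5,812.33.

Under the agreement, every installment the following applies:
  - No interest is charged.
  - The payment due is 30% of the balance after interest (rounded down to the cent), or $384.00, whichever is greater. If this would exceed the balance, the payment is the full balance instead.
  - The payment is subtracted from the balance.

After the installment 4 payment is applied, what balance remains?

$1,395.55

# | Opening | Payment | End bal
1 | $5,812.33 | $1,743.69 | $4,068.64
2 | $4,068.64 | $1,220.59 | $2,848.05
3 | $2,848.05 | $854.41 | $1,993.64
4 | $1,993.64 | $598.09 | $1,395.55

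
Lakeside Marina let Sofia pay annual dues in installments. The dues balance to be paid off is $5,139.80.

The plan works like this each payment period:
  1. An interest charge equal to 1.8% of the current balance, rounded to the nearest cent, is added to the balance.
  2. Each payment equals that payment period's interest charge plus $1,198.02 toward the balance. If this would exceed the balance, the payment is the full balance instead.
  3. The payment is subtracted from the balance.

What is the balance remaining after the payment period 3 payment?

$1,545.74

Payment period 1: opening $5,139.80; interest $92.52 → $5,232.32; payment $1,290.54; balance $3,941.78
Payment period 2: opening $3,941.78; interest $70.95 → $4,012.73; payment $1,268.97; balance $2,743.76
Payment period 3: opening $2,743.76; interest $49.39 → $2,793.15; payment $1,247.41; balance $1,545.74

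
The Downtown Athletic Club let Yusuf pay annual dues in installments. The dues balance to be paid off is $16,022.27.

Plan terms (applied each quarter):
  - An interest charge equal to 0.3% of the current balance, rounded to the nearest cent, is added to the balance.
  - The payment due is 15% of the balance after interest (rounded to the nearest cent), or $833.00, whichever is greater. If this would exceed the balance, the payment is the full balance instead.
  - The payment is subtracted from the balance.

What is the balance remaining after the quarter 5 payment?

Quarter 1: $16,022.27 +$48.07 interest = $16,070.34; pay $2,410.55 → $13,659.79
Quarter 2: $13,659.79 +$40.98 interest = $13,700.77; pay $2,055.12 → $11,645.65
Quarter 3: $11,645.65 +$34.94 interest = $11,680.59; pay $1,752.09 → $9,928.50
Quarter 4: $9,928.50 +$29.79 interest = $9,958.29; pay $1,493.74 → $8,464.55
Quarter 5: $8,464.55 +$25.39 interest = $8,489.94; pay $1,273.49 → $7,216.45

$7,216.45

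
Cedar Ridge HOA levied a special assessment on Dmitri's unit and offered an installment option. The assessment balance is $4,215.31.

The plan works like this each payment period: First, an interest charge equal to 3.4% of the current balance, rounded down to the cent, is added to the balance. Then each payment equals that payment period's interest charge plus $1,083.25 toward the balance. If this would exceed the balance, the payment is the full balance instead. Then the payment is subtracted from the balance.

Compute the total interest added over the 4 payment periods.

$352.28

Payment period 1: opening $4,215.31; interest $143.32 → $4,358.63; payment $1,226.57; balance $3,132.06
Payment period 2: opening $3,132.06; interest $106.49 → $3,238.55; payment $1,189.74; balance $2,048.81
Payment period 3: opening $2,048.81; interest $69.65 → $2,118.46; payment $1,152.90; balance $965.56
Payment period 4: opening $965.56; interest $32.82 → $998.38; payment $998.38; balance $0.00
Total interest: $143.32 + $106.49 + $69.65 + $32.82 = $352.28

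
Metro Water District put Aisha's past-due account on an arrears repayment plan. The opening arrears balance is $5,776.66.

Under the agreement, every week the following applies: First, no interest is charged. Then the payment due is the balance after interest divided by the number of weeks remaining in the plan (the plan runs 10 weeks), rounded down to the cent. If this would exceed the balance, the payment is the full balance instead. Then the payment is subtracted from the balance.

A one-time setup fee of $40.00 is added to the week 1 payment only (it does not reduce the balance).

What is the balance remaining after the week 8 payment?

$1,155.34

Week 1: opening $5,776.66; payment $577.66 (+ $40.00 fee); balance $5,199.00
Week 2: opening $5,199.00; payment $577.66; balance $4,621.34
Week 3: opening $4,621.34; payment $577.66; balance $4,043.68
Week 4: opening $4,043.68; payment $577.66; balance $3,466.02
Week 5: opening $3,466.02; payment $577.67; balance $2,888.35
Week 6: opening $2,888.35; payment $577.67; balance $2,310.68
Week 7: opening $2,310.68; payment $577.67; balance $1,733.01
Week 8: opening $1,733.01; payment $577.67; balance $1,155.34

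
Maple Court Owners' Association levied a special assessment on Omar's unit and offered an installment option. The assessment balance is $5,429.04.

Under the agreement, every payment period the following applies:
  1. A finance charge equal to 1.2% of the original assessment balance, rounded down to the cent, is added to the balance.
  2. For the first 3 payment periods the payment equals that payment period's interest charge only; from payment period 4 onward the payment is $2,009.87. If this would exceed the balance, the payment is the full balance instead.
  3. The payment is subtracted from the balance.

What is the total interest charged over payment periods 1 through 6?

$390.84

Payment period 1: $5,429.04 +$65.14 interest = $5,494.18; pay $65.14 → $5,429.04
Payment period 2: $5,429.04 +$65.14 interest = $5,494.18; pay $65.14 → $5,429.04
Payment period 3: $5,429.04 +$65.14 interest = $5,494.18; pay $65.14 → $5,429.04
Payment period 4: $5,429.04 +$65.14 interest = $5,494.18; pay $2,009.87 → $3,484.31
Payment period 5: $3,484.31 +$65.14 interest = $3,549.45; pay $2,009.87 → $1,539.58
Payment period 6: $1,539.58 +$65.14 interest = $1,604.72; pay $1,604.72 → $0.00
Total interest: $65.14 + $65.14 + $65.14 + $65.14 + $65.14 + $65.14 = $390.84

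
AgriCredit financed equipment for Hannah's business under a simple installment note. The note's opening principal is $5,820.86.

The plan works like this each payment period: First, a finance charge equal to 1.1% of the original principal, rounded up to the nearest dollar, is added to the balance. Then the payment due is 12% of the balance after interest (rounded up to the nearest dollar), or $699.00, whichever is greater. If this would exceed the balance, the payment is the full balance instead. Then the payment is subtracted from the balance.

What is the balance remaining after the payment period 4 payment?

$3,276.86

Payment period 1: $5,820.86 +$65.00 interest = $5,885.86; pay $707.00 → $5,178.86
Payment period 2: $5,178.86 +$65.00 interest = $5,243.86; pay $699.00 → $4,544.86
Payment period 3: $4,544.86 +$65.00 interest = $4,609.86; pay $699.00 → $3,910.86
Payment period 4: $3,910.86 +$65.00 interest = $3,975.86; pay $699.00 → $3,276.86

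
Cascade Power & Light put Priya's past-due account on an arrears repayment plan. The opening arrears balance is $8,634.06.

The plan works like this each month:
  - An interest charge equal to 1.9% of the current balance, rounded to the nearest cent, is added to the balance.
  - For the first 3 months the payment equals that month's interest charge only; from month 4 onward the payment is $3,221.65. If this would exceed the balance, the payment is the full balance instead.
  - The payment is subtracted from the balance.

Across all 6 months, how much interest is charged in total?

Month 1: opening $8,634.06; interest $164.05 → $8,798.11; payment $164.05; balance $8,634.06
Month 2: opening $8,634.06; interest $164.05 → $8,798.11; payment $164.05; balance $8,634.06
Month 3: opening $8,634.06; interest $164.05 → $8,798.11; payment $164.05; balance $8,634.06
Month 4: opening $8,634.06; interest $164.05 → $8,798.11; payment $3,221.65; balance $5,576.46
Month 5: opening $5,576.46; interest $105.95 → $5,682.41; payment $3,221.65; balance $2,460.76
Month 6: opening $2,460.76; interest $46.75 → $2,507.51; payment $2,507.51; balance $0.00
Total interest: $164.05 + $164.05 + $164.05 + $164.05 + $105.95 + $46.75 = $808.90

$808.90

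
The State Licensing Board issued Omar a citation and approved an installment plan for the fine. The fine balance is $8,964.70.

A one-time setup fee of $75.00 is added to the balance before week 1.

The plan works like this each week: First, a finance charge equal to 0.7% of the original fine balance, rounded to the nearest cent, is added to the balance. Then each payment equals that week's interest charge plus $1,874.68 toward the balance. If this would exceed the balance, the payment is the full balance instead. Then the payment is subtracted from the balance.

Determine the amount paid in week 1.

$1,937.43

# | Opening | Interest | Payment | End bal
1 | $9,039.70 | $62.75 | $1,937.43 | $7,165.02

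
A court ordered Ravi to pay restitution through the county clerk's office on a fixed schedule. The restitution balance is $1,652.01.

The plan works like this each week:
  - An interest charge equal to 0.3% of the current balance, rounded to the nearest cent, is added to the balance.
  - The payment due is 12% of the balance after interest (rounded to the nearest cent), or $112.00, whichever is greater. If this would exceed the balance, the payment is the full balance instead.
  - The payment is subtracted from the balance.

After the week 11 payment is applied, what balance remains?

Week 1: $1,652.01 +$4.96 interest = $1,656.97; pay $198.84 → $1,458.13
Week 2: $1,458.13 +$4.37 interest = $1,462.50; pay $175.50 → $1,287.00
Week 3: $1,287.00 +$3.86 interest = $1,290.86; pay $154.90 → $1,135.96
Week 4: $1,135.96 +$3.41 interest = $1,139.37; pay $136.72 → $1,002.65
Week 5: $1,002.65 +$3.01 interest = $1,005.66; pay $120.68 → $884.98
Week 6: $884.98 +$2.65 interest = $887.63; pay $112.00 → $775.63
Week 7: $775.63 +$2.33 interest = $777.96; pay $112.00 → $665.96
Week 8: $665.96 +$2.00 interest = $667.96; pay $112.00 → $555.96
Week 9: $555.96 +$1.67 interest = $557.63; pay $112.00 → $445.63
Week 10: $445.63 +$1.34 interest = $446.97; pay $112.00 → $334.97
Week 11: $334.97 +$1.00 interest = $335.97; pay $112.00 → $223.97

$223.97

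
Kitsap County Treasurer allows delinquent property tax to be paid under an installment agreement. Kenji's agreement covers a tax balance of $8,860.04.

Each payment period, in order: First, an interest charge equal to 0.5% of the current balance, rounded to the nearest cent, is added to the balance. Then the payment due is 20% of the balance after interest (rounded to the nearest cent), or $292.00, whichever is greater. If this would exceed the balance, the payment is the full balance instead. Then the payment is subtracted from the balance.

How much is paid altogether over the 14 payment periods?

$9,071.06

Payment period 1: opening $8,860.04; interest $44.30 → $8,904.34; payment $1,780.87; balance $7,123.47
Payment period 2: opening $7,123.47; interest $35.62 → $7,159.09; payment $1,431.82; balance $5,727.27
Payment period 3: opening $5,727.27; interest $28.64 → $5,755.91; payment $1,151.18; balance $4,604.73
Payment period 4: opening $4,604.73; interest $23.02 → $4,627.75; payment $925.55; balance $3,702.20
Payment period 5: opening $3,702.20; interest $18.51 → $3,720.71; payment $744.14; balance $2,976.57
Payment period 6: opening $2,976.57; interest $14.88 → $2,991.45; payment $598.29; balance $2,393.16
Payment period 7: opening $2,393.16; interest $11.97 → $2,405.13; payment $481.03; balance $1,924.10
Payment period 8: opening $1,924.10; interest $9.62 → $1,933.72; payment $386.74; balance $1,546.98
Payment period 9: opening $1,546.98; interest $7.73 → $1,554.71; payment $310.94; balance $1,243.77
Payment period 10: opening $1,243.77; interest $6.22 → $1,249.99; payment $292.00; balance $957.99
Payment period 11: opening $957.99; interest $4.79 → $962.78; payment $292.00; balance $670.78
Payment period 12: opening $670.78; interest $3.35 → $674.13; payment $292.00; balance $382.13
Payment period 13: opening $382.13; interest $1.91 → $384.04; payment $292.00; balance $92.04
Payment period 14: opening $92.04; interest $0.46 → $92.50; payment $92.50; balance $0.00
Total paid: $9,071.06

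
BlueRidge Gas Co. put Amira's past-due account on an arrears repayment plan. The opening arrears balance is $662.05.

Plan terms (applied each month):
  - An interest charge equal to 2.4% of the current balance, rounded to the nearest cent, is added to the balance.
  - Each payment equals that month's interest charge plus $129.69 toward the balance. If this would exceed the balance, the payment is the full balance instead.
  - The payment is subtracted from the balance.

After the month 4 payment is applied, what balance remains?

$143.29

Month 1: opening $662.05; interest $15.89 → $677.94; payment $145.58; balance $532.36
Month 2: opening $532.36; interest $12.78 → $545.14; payment $142.47; balance $402.67
Month 3: opening $402.67; interest $9.66 → $412.33; payment $139.35; balance $272.98
Month 4: opening $272.98; interest $6.55 → $279.53; payment $136.24; balance $143.29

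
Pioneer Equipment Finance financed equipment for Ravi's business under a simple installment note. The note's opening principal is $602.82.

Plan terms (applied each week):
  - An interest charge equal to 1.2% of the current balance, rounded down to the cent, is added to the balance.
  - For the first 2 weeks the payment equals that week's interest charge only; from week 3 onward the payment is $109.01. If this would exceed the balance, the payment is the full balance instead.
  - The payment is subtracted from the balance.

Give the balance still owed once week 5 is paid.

$293.80

# | Opening | Interest | Payment | End bal
1 | $602.82 | $7.23 | $7.23 | $602.82
2 | $602.82 | $7.23 | $7.23 | $602.82
3 | $602.82 | $7.23 | $109.01 | $501.04
4 | $501.04 | $6.01 | $109.01 | $398.04
5 | $398.04 | $4.77 | $109.01 | $293.80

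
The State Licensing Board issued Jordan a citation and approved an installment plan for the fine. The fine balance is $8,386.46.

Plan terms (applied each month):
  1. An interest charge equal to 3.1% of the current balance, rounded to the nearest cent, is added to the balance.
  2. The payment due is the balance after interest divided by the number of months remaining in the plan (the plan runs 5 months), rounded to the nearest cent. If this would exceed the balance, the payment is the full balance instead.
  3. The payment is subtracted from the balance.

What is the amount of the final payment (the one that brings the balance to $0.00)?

$1,953.90

# | Opening | Interest | Payment | End bal
1 | $8,386.46 | $259.98 | $1,729.29 | $6,917.15
2 | $6,917.15 | $214.43 | $1,782.90 | $5,348.68
3 | $5,348.68 | $165.81 | $1,838.16 | $3,676.33
4 | $3,676.33 | $113.97 | $1,895.15 | $1,895.15
5 | $1,895.15 | $58.75 | $1,953.90 | $0.00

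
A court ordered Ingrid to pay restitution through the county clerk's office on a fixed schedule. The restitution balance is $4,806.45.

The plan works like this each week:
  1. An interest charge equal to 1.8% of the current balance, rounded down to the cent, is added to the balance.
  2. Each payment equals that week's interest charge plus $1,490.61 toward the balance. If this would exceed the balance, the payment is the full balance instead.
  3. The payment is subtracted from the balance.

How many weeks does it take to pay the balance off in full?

Week 1: $4,806.45 +$86.51 interest = $4,892.96; pay $1,577.12 → $3,315.84
Week 2: $3,315.84 +$59.68 interest = $3,375.52; pay $1,550.29 → $1,825.23
Week 3: $1,825.23 +$32.85 interest = $1,858.08; pay $1,523.46 → $334.62
Week 4: $334.62 +$6.02 interest = $340.64; pay $340.64 → $0.00
Balance reaches $0.00 in week 4.

4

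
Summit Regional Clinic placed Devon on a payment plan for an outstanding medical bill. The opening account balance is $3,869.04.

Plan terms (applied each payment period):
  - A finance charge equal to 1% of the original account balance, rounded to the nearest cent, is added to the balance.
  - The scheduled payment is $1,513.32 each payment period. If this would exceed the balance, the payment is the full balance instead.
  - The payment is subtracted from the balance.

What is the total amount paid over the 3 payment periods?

$3,985.11

# | Opening | Interest | Payment | End bal
1 | $3,869.04 | $38.69 | $1,513.32 | $2,394.41
2 | $2,394.41 | $38.69 | $1,513.32 | $919.78
3 | $919.78 | $38.69 | $958.47 | $0.00
Total paid: $3,985.11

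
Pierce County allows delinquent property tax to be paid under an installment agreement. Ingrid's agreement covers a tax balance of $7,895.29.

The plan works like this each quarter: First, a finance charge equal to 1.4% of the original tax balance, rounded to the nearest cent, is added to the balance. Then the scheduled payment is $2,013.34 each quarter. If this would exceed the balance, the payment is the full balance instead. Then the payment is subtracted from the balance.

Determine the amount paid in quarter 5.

Quarter 1: $7,895.29 +$110.53 interest = $8,005.82; pay $2,013.34 → $5,992.48
Quarter 2: $5,992.48 +$110.53 interest = $6,103.01; pay $2,013.34 → $4,089.67
Quarter 3: $4,089.67 +$110.53 interest = $4,200.20; pay $2,013.34 → $2,186.86
Quarter 4: $2,186.86 +$110.53 interest = $2,297.39; pay $2,013.34 → $284.05
Quarter 5: $284.05 +$110.53 interest = $394.58; pay $394.58 → $0.00

$394.58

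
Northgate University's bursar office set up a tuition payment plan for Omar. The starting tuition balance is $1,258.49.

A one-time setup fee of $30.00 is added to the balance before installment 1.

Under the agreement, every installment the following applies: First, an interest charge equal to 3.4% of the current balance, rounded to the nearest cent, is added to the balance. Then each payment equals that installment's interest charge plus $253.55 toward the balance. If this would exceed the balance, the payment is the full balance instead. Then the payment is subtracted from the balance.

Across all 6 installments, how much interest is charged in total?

Installment 1: opening $1,288.49; interest $43.81 → $1,332.30; payment $297.36; balance $1,034.94
Installment 2: opening $1,034.94; interest $35.19 → $1,070.13; payment $288.74; balance $781.39
Installment 3: opening $781.39; interest $26.57 → $807.96; payment $280.12; balance $527.84
Installment 4: opening $527.84; interest $17.95 → $545.79; payment $271.50; balance $274.29
Installment 5: opening $274.29; interest $9.33 → $283.62; payment $262.88; balance $20.74
Installment 6: opening $20.74; interest $0.71 → $21.45; payment $21.45; balance $0.00
Total interest: $43.81 + $35.19 + $26.57 + $17.95 + $9.33 + $0.71 = $133.56

$133.56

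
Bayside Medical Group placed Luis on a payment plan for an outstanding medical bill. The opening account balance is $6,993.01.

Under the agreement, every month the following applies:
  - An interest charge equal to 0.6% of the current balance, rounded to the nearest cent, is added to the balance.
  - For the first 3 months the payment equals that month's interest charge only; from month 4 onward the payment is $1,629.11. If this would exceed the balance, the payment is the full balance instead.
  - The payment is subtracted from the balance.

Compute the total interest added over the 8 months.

$239.88

Month 1: $6,993.01 +$41.96 interest = $7,034.97; pay $41.96 → $6,993.01
Month 2: $6,993.01 +$41.96 interest = $7,034.97; pay $41.96 → $6,993.01
Month 3: $6,993.01 +$41.96 interest = $7,034.97; pay $41.96 → $6,993.01
Month 4: $6,993.01 +$41.96 interest = $7,034.97; pay $1,629.11 → $5,405.86
Month 5: $5,405.86 +$32.44 interest = $5,438.30; pay $1,629.11 → $3,809.19
Month 6: $3,809.19 +$22.86 interest = $3,832.05; pay $1,629.11 → $2,202.94
Month 7: $2,202.94 +$13.22 interest = $2,216.16; pay $1,629.11 → $587.05
Month 8: $587.05 +$3.52 interest = $590.57; pay $590.57 → $0.00
Total interest: $41.96 + $41.96 + $41.96 + $41.96 + $32.44 + $22.86 + $13.22 + $3.52 = $239.88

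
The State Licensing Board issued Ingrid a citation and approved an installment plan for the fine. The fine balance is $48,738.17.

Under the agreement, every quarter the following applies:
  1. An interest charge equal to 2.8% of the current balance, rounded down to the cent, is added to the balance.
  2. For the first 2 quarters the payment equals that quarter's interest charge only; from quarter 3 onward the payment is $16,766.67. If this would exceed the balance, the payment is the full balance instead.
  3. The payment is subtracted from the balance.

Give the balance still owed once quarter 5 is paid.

$1,226.31

# | Opening | Interest | Payment | End bal
1 | $48,738.17 | $1,364.66 | $1,364.66 | $48,738.17
2 | $48,738.17 | $1,364.66 | $1,364.66 | $48,738.17
3 | $48,738.17 | $1,364.66 | $16,766.67 | $33,336.16
4 | $33,336.16 | $933.41 | $16,766.67 | $17,502.90
5 | $17,502.90 | $490.08 | $16,766.67 | $1,226.31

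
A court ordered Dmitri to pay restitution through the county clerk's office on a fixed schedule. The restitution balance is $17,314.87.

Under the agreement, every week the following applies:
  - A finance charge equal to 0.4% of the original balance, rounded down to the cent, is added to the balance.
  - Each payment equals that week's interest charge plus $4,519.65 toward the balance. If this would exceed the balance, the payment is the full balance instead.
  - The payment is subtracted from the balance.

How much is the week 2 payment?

$4,588.90

Week 1: opening $17,314.87; interest $69.25 → $17,384.12; payment $4,588.90; balance $12,795.22
Week 2: opening $12,795.22; interest $69.25 → $12,864.47; payment $4,588.90; balance $8,275.57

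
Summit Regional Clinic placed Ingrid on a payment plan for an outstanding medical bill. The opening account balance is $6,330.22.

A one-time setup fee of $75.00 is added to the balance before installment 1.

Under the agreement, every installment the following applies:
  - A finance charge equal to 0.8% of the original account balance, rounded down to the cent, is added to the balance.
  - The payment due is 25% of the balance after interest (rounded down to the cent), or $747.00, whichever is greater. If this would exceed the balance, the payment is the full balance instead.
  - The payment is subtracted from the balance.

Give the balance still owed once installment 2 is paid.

$3,669.41

Installment 1: opening $6,405.22; interest $50.64 → $6,455.86; payment $1,613.96; balance $4,841.90
Installment 2: opening $4,841.90; interest $50.64 → $4,892.54; payment $1,223.13; balance $3,669.41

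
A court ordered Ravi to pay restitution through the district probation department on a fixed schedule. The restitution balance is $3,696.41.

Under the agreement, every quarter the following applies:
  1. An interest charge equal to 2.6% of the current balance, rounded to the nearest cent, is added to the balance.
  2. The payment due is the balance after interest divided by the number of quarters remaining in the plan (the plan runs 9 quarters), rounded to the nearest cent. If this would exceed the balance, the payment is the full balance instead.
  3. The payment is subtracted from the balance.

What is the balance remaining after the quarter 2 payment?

$3,026.43

Quarter 1: opening $3,696.41; interest $96.11 → $3,792.52; payment $421.39; balance $3,371.13
Quarter 2: opening $3,371.13; interest $87.65 → $3,458.78; payment $432.35; balance $3,026.43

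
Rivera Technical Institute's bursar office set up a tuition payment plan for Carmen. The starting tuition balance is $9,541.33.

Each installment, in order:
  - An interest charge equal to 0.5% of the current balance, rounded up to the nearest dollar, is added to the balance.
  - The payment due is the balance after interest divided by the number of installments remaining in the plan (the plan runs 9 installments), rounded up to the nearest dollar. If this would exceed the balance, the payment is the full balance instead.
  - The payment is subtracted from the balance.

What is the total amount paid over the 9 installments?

Installment 1: opening $9,541.33; interest $48.00 → $9,589.33; payment $1,066.00; balance $8,523.33
Installment 2: opening $8,523.33; interest $43.00 → $8,566.33; payment $1,071.00; balance $7,495.33
Installment 3: opening $7,495.33; interest $38.00 → $7,533.33; payment $1,077.00; balance $6,456.33
Installment 4: opening $6,456.33; interest $33.00 → $6,489.33; payment $1,082.00; balance $5,407.33
Installment 5: opening $5,407.33; interest $28.00 → $5,435.33; payment $1,088.00; balance $4,347.33
Installment 6: opening $4,347.33; interest $22.00 → $4,369.33; payment $1,093.00; balance $3,276.33
Installment 7: opening $3,276.33; interest $17.00 → $3,293.33; payment $1,098.00; balance $2,195.33
Installment 8: opening $2,195.33; interest $11.00 → $2,206.33; payment $1,104.00; balance $1,102.33
Installment 9: opening $1,102.33; interest $6.00 → $1,108.33; payment $1,108.33; balance $0.00
Total paid: $9,787.33

$9,787.33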